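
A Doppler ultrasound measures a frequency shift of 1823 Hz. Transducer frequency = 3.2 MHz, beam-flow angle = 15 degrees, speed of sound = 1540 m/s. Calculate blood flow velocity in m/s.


v = fd * c / (2 * f0 * cos(theta))
v = 1823 * 1540 / (2 * 3.2000e+06 * cos(15))
v = 0.4541 m/s


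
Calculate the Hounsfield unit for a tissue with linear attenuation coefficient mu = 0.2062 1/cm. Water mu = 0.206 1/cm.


HU = ((mu_tissue - mu_water) / mu_water) * 1000
HU = ((0.2062 - 0.206) / 0.206) * 1000
HU = 0.9709


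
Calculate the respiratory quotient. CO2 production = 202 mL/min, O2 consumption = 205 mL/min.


RQ = VCO2 / VO2
RQ = 202 / 205
RQ = 0.9854


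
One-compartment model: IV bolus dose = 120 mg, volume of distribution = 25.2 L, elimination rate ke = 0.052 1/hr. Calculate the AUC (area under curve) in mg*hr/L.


C0 = Dose/Vd = 120/25.2 = 4.7619 mg/L
AUC = C0/ke = 4.7619/0.052
AUC = 91.58 mg*hr/L


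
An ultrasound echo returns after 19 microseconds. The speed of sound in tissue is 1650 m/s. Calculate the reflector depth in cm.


depth = c * t / 2
t = 19 us = 1.9000e-05 s
depth = 1650 * 1.9000e-05 / 2
depth = 0.015675 m = 1.5675 cm


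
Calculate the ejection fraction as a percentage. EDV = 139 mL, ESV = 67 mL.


SV = EDV - ESV = 139 - 67 = 72 mL
EF = SV/EDV * 100 = 72/139 * 100
EF = 51.8%


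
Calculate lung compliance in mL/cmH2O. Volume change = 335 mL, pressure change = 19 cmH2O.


C = dV / dP
C = 335 / 19
C = 17.63 mL/cmH2O


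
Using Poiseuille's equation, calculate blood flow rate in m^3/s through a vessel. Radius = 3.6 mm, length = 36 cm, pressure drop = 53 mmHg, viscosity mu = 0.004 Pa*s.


Q = pi*r^4*dP / (8*mu*L)
r = 0.0036 m, L = 0.36 m
dP = 53 mmHg = 7066.066 Pa
Q = 3.2366e-04 m^3/s


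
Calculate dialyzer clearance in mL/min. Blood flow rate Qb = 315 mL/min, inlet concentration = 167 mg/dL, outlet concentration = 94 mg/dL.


K = Qb * (Cb_in - Cb_out) / Cb_in
K = 315 * (167 - 94) / 167
K = 137.7 mL/min


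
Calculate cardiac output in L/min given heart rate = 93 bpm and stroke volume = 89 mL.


CO = HR * SV
CO = 93 * 89 / 1000
CO = 8.277 L/min


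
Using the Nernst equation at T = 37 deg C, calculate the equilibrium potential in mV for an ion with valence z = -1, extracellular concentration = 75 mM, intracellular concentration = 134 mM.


E = (RT/(zF)) * ln(C_out/C_in)
T = 37 + 273.15 = 310.15 K
E = (8.314 * 310.15 / (-1 * 96485)) * ln(75/134)
E = 15.51 mV


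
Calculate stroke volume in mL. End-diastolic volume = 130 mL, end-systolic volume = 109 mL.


SV = EDV - ESV
SV = 130 - 109
SV = 21 mL


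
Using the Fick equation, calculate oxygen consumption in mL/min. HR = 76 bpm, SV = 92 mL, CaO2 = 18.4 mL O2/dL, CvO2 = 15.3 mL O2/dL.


CO = HR*SV = 76*92/1000 = 6.992 L/min
a-v O2 diff = 18.4 - 15.3 = 3.1 mL/dL
VO2 = CO * (CaO2-CvO2) * 10 dL/L
VO2 = 6.992 * 3.1 * 10
VO2 = 216.8 mL/min


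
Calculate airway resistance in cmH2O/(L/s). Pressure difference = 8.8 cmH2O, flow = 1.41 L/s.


R = dP / flow
R = 8.8 / 1.41
R = 6.241 cmH2O/(L/s)


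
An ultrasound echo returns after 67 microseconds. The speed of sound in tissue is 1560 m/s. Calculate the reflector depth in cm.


depth = c * t / 2
t = 67 us = 6.7000e-05 s
depth = 1560 * 6.7000e-05 / 2
depth = 0.05226 m = 5.226 cm


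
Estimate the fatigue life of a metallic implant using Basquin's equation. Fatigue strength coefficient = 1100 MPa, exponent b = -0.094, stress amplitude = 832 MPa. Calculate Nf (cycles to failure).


sigma_a = sigma_f' * (2Nf)^b
2Nf = (sigma_a/sigma_f')^(1/b)
2Nf = (832/1100)^(1/-0.094)
2Nf = 19.502917
Nf = 9.751


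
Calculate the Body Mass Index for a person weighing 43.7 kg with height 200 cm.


BMI = weight / height^2
height = 200 cm = 2 m
BMI = 43.7 / 2^2
BMI = 10.93 kg/m^2


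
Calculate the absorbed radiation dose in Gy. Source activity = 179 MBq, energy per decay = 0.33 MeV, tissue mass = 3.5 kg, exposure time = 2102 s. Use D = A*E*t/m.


A = 179 MBq = 1.7900e+08 Bq
E = 0.33 MeV = 5.2866e-14 J
D = A*E*t/m = 1.7900e+08*5.2866e-14*2102/3.5
D = 0.005683 Gy


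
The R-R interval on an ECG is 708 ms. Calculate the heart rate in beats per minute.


HR = 60 / RR_interval(s)
RR = 708 ms = 0.708 s
HR = 60 / 0.708 = 84.75 bpm


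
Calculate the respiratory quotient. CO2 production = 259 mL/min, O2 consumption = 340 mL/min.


RQ = VCO2 / VO2
RQ = 259 / 340
RQ = 0.7618


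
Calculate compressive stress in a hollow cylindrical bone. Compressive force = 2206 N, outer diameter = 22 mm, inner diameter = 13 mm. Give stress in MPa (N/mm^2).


A = pi*(r_o^2 - r_i^2)
r_o = 11 mm, r_i = 6.5 mm
A = 247.4 mm^2
sigma = F/A = 2206 / 247.4
sigma = 8.917 MPa


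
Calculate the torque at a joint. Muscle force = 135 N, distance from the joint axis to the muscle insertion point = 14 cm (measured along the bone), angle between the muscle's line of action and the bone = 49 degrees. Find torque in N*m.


Torque = F * d * sin(theta)   (moment arm = d*sin(theta))
d = 14 cm = 0.14 m
Torque = 135 * 0.14 * sin(49)
Torque = 14.26 N*m


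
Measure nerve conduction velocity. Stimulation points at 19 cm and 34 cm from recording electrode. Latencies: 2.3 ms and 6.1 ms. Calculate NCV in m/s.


Distance = (34 - 19) / 100 = 0.15 m
dt = (6.1 - 2.3) / 1000 = 0.0038 s
NCV = dist / dt = 39.47 m/s


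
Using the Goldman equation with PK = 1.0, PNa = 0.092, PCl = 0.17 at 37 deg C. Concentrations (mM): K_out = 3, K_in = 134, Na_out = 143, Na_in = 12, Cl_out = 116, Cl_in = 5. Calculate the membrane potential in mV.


Vm = (RT/F)*ln((PK*Ko + PNa*Nao + PCl*Cli)/(PK*Ki + PNa*Nai + PCl*Clo))
Numer = 17.006, Denom = 154.824
Vm = -59.03 mV


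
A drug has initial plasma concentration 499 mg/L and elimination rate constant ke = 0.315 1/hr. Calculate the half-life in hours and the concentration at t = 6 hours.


t_half = ln(2) / ke = 0.693147 / 0.315 = 2.2 hr
C(t) = C0 * exp(-ke*t) = 499 * exp(-0.315*6)
C(6) = 75.38 mg/L


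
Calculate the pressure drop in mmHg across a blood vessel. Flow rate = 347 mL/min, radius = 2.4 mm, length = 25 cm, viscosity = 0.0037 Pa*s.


dP = 8*mu*L*Q / (pi*r^4)
Q = 347 mL/min = 5.78333e-06 m^3/s
dP = 410.596 Pa = 410.596 / 133.322 mmHg = 3.08 mmHg


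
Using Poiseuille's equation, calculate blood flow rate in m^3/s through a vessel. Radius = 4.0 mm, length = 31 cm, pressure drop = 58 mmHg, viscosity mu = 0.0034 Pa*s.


Q = pi*r^4*dP / (8*mu*L)
r = 0.004 m, L = 0.31 m
dP = 58 mmHg = 7732.676 Pa
Q = 7.3755e-04 m^3/s


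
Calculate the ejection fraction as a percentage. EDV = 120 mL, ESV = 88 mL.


SV = EDV - ESV = 120 - 88 = 32 mL
EF = SV/EDV * 100 = 32/120 * 100
EF = 26.67%


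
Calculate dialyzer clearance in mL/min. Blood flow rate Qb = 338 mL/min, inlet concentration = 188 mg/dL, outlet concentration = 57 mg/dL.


K = Qb * (Cb_in - Cb_out) / Cb_in
K = 338 * (188 - 57) / 188
K = 235.5 mL/min


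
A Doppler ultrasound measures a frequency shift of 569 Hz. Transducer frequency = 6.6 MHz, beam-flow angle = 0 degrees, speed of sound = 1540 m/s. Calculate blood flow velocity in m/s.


v = fd * c / (2 * f0 * cos(theta))
v = 569 * 1540 / (2 * 6.6000e+06 * cos(0))
v = 0.06638 m/s


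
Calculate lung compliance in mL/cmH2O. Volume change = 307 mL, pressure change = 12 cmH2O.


C = dV / dP
C = 307 / 12
C = 25.58 mL/cmH2O


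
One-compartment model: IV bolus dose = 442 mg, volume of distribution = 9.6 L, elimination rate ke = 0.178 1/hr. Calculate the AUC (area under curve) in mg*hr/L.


C0 = Dose/Vd = 442/9.6 = 46.0417 mg/L
AUC = C0/ke = 46.0417/0.178
AUC = 258.7 mg*hr/L


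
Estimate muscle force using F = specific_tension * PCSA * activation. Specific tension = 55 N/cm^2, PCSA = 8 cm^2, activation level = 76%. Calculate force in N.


F = sigma * PCSA * activation
F = 55 * 8 * 0.76
F = 334.4 N


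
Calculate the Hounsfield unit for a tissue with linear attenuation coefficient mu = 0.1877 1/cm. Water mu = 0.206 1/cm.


HU = ((mu_tissue - mu_water) / mu_water) * 1000
HU = ((0.1877 - 0.206) / 0.206) * 1000
HU = -88.83


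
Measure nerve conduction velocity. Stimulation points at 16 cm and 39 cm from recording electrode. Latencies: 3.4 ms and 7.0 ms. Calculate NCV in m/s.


Distance = (39 - 16) / 100 = 0.23 m
dt = (7.0 - 3.4) / 1000 = 0.0036 s
NCV = dist / dt = 63.89 m/s


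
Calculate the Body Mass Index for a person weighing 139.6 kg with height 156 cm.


BMI = weight / height^2
height = 156 cm = 1.56 m
BMI = 139.6 / 1.56^2
BMI = 57.36 kg/m^2


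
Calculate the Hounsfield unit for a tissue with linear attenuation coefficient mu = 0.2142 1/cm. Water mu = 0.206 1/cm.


HU = ((mu_tissue - mu_water) / mu_water) * 1000
HU = ((0.2142 - 0.206) / 0.206) * 1000
HU = 39.81


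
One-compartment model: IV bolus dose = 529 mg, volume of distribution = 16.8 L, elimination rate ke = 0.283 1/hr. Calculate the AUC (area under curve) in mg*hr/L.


C0 = Dose/Vd = 529/16.8 = 31.4881 mg/L
AUC = C0/ke = 31.4881/0.283
AUC = 111.3 mg*hr/L


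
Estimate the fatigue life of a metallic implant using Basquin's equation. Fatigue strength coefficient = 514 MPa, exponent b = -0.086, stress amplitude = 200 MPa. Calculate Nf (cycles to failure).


sigma_a = sigma_f' * (2Nf)^b
2Nf = (sigma_a/sigma_f')^(1/b)
2Nf = (200/514)^(1/-0.086)
2Nf = 58433.813
Nf = 2.922e+04


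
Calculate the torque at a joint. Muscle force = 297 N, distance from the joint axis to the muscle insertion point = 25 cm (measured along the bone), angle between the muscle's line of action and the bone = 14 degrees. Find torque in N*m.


Torque = F * d * sin(theta)   (moment arm = d*sin(theta))
d = 25 cm = 0.25 m
Torque = 297 * 0.25 * sin(14)
Torque = 17.96 N*m


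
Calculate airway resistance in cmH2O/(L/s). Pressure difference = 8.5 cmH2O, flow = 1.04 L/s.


R = dP / flow
R = 8.5 / 1.04
R = 8.173 cmH2O/(L/s)


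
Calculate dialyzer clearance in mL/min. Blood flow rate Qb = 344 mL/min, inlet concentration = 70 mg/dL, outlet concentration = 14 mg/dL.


K = Qb * (Cb_in - Cb_out) / Cb_in
K = 344 * (70 - 14) / 70
K = 275.2 mL/min


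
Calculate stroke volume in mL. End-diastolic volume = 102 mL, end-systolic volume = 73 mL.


SV = EDV - ESV
SV = 102 - 73
SV = 29 mL


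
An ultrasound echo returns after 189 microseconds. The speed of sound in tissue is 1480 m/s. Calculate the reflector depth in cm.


depth = c * t / 2
t = 189 us = 1.8900e-04 s
depth = 1480 * 1.8900e-04 / 2
depth = 0.13986 m = 13.986 cm


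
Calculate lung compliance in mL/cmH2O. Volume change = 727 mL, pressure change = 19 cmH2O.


C = dV / dP
C = 727 / 19
C = 38.26 mL/cmH2O


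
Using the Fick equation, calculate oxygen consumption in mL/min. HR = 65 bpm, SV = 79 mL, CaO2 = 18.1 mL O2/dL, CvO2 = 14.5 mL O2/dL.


CO = HR*SV = 65*79/1000 = 5.135 L/min
a-v O2 diff = 18.1 - 14.5 = 3.6 mL/dL
VO2 = CO * (CaO2-CvO2) * 10 dL/L
VO2 = 5.135 * 3.6 * 10
VO2 = 184.9 mL/min


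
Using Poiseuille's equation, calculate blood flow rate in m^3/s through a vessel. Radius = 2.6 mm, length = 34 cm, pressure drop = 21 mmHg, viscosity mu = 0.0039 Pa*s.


Q = pi*r^4*dP / (8*mu*L)
r = 0.0026 m, L = 0.34 m
dP = 21 mmHg = 2799.762 Pa
Q = 3.7891e-05 m^3/s


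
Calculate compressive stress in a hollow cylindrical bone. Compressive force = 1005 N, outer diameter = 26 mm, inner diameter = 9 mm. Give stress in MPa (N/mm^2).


A = pi*(r_o^2 - r_i^2)
r_o = 13 mm, r_i = 4.5 mm
A = 467.312 mm^2
sigma = F/A = 1005 / 467.312
sigma = 2.151 MPa


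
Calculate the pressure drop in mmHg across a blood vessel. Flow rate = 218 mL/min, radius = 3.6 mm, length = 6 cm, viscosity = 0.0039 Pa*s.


dP = 8*mu*L*Q / (pi*r^4)
Q = 218 mL/min = 3.63333e-06 m^3/s
dP = 12.8899 Pa = 12.8899 / 133.322 mmHg = 0.09668 mmHg


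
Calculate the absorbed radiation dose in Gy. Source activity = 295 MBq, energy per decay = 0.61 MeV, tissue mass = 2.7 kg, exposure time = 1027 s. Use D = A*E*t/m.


A = 295 MBq = 2.9500e+08 Bq
E = 0.61 MeV = 9.7722e-14 J
D = A*E*t/m = 2.9500e+08*9.7722e-14*1027/2.7
D = 0.01097 Gy


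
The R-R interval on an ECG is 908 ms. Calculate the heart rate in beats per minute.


HR = 60 / RR_interval(s)
RR = 908 ms = 0.908 s
HR = 60 / 0.908 = 66.08 bpm


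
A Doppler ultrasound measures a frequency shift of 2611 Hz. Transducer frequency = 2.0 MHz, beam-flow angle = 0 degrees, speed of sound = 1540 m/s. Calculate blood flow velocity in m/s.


v = fd * c / (2 * f0 * cos(theta))
v = 2611 * 1540 / (2 * 2.0000e+06 * cos(0))
v = 1.005 m/s


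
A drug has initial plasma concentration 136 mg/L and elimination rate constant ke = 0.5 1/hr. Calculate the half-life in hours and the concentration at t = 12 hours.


t_half = ln(2) / ke = 0.693147 / 0.5 = 1.386 hr
C(t) = C0 * exp(-ke*t) = 136 * exp(-0.5*12)
C(12) = 0.3371 mg/L


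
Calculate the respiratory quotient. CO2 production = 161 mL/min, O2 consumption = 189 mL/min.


RQ = VCO2 / VO2
RQ = 161 / 189
RQ = 0.8519


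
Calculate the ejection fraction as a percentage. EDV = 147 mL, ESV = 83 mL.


SV = EDV - ESV = 147 - 83 = 64 mL
EF = SV/EDV * 100 = 64/147 * 100
EF = 43.54%


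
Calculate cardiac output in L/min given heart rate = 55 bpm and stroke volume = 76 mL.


CO = HR * SV
CO = 55 * 76 / 1000
CO = 4.18 L/min


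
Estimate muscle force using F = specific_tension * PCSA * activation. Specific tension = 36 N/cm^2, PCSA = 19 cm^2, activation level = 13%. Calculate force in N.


F = sigma * PCSA * activation
F = 36 * 19 * 0.13
F = 88.92 N


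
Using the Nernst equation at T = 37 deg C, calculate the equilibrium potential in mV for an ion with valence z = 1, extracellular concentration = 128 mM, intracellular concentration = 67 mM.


E = (RT/(zF)) * ln(C_out/C_in)
T = 37 + 273.15 = 310.15 K
E = (8.314 * 310.15 / (1 * 96485)) * ln(128/67)
E = 17.3 mV


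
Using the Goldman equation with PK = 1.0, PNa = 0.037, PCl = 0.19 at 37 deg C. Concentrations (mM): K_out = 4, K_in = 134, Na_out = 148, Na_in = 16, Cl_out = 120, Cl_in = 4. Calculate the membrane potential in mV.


Vm = (RT/F)*ln((PK*Ko + PNa*Nao + PCl*Cli)/(PK*Ki + PNa*Nai + PCl*Clo))
Numer = 10.236, Denom = 157.392
Vm = -73.04 mV


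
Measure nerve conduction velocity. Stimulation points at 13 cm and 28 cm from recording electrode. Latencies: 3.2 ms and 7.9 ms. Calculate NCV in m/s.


Distance = (28 - 13) / 100 = 0.15 m
dt = (7.9 - 3.2) / 1000 = 0.0047 s
NCV = dist / dt = 31.91 m/s


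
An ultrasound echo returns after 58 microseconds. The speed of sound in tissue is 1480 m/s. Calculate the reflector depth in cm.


depth = c * t / 2
t = 58 us = 5.8000e-05 s
depth = 1480 * 5.8000e-05 / 2
depth = 0.04292 m = 4.292 cm


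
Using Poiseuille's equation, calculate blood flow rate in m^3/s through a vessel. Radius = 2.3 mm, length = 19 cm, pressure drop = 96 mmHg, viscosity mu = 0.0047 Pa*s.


Q = pi*r^4*dP / (8*mu*L)
r = 0.0023 m, L = 0.19 m
dP = 96 mmHg = 12798.912 Pa
Q = 1.5750e-04 m^3/s


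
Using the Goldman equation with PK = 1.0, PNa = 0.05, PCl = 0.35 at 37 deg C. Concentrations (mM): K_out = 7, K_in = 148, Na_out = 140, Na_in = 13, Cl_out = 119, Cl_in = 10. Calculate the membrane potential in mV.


Vm = (RT/F)*ln((PK*Ko + PNa*Nao + PCl*Cli)/(PK*Ki + PNa*Nai + PCl*Clo))
Numer = 17.5, Denom = 190.3
Vm = -63.78 mV


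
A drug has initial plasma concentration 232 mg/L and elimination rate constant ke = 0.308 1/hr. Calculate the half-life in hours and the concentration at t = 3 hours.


t_half = ln(2) / ke = 0.693147 / 0.308 = 2.25 hr
C(t) = C0 * exp(-ke*t) = 232 * exp(-0.308*3)
C(3) = 92.09 mg/L


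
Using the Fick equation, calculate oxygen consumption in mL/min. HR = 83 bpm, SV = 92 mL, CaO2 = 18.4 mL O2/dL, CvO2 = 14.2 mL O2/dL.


CO = HR*SV = 83*92/1000 = 7.636 L/min
a-v O2 diff = 18.4 - 14.2 = 4.2 mL/dL
VO2 = CO * (CaO2-CvO2) * 10 dL/L
VO2 = 7.636 * 4.2 * 10
VO2 = 320.7 mL/min


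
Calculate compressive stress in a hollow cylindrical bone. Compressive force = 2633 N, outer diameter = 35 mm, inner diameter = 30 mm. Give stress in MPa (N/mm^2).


A = pi*(r_o^2 - r_i^2)
r_o = 17.5 mm, r_i = 15 mm
A = 255.254 mm^2
sigma = F/A = 2633 / 255.254
sigma = 10.32 MPa


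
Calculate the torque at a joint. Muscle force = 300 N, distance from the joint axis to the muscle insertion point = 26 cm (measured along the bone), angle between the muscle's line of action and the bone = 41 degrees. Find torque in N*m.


Torque = F * d * sin(theta)   (moment arm = d*sin(theta))
d = 26 cm = 0.26 m
Torque = 300 * 0.26 * sin(41)
Torque = 51.17 N*m


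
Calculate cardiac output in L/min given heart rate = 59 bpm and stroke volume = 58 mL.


CO = HR * SV
CO = 59 * 58 / 1000
CO = 3.422 L/min


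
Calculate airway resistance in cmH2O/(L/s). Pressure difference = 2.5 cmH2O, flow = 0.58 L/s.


R = dP / flow
R = 2.5 / 0.58
R = 4.31 cmH2O/(L/s)


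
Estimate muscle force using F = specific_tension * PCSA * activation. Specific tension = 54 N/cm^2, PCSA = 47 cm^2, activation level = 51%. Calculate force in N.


F = sigma * PCSA * activation
F = 54 * 47 * 0.51
F = 1294 N


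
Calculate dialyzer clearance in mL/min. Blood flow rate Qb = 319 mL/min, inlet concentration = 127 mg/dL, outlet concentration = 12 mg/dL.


K = Qb * (Cb_in - Cb_out) / Cb_in
K = 319 * (127 - 12) / 127
K = 288.9 mL/min


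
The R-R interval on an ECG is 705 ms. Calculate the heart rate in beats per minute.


HR = 60 / RR_interval(s)
RR = 705 ms = 0.705 s
HR = 60 / 0.705 = 85.11 bpm


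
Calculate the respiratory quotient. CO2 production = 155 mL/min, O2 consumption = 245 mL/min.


RQ = VCO2 / VO2
RQ = 155 / 245
RQ = 0.6327


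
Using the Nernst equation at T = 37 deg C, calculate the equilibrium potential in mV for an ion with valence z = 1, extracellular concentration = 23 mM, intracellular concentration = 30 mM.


E = (RT/(zF)) * ln(C_out/C_in)
T = 37 + 273.15 = 310.15 K
E = (8.314 * 310.15 / (1 * 96485)) * ln(23/30)
E = -7.101 mV


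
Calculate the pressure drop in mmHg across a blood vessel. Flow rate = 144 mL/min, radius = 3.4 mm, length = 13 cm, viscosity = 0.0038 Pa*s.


dP = 8*mu*L*Q / (pi*r^4)
Q = 144 mL/min = 2.4e-06 m^3/s
dP = 22.5924 Pa = 22.5924 / 133.322 mmHg = 0.1695 mmHg


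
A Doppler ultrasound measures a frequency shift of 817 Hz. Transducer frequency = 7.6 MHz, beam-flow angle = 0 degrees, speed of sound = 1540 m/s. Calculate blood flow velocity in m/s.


v = fd * c / (2 * f0 * cos(theta))
v = 817 * 1540 / (2 * 7.6000e+06 * cos(0))
v = 0.08278 m/s


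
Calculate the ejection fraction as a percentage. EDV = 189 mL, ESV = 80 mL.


SV = EDV - ESV = 189 - 80 = 109 mL
EF = SV/EDV * 100 = 109/189 * 100
EF = 57.67%


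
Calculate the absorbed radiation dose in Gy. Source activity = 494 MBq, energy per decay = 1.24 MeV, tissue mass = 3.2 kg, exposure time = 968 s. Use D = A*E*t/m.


A = 494 MBq = 4.9400e+08 Bq
E = 1.24 MeV = 1.98648e-13 J
D = A*E*t/m = 4.9400e+08*1.98648e-13*968/3.2
D = 0.02968 Gy


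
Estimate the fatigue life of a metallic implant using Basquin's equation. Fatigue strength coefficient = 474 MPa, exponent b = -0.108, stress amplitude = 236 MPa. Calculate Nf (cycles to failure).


sigma_a = sigma_f' * (2Nf)^b
2Nf = (sigma_a/sigma_f')^(1/b)
2Nf = (236/474)^(1/-0.108)
2Nf = 637.2619
Nf = 318.6


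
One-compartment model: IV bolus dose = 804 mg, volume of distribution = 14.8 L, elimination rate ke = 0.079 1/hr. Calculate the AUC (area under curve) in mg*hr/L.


C0 = Dose/Vd = 804/14.8 = 54.3243 mg/L
AUC = C0/ke = 54.3243/0.079
AUC = 687.6 mg*hr/L


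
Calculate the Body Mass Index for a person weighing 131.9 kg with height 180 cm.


BMI = weight / height^2
height = 180 cm = 1.8 m
BMI = 131.9 / 1.8^2
BMI = 40.71 kg/m^2


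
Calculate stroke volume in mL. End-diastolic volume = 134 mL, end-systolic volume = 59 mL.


SV = EDV - ESV
SV = 134 - 59
SV = 75 mL


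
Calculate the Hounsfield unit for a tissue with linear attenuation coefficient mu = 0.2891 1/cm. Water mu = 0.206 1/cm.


HU = ((mu_tissue - mu_water) / mu_water) * 1000
HU = ((0.2891 - 0.206) / 0.206) * 1000
HU = 403.4


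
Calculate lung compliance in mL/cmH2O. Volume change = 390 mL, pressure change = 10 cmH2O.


C = dV / dP
C = 390 / 10
C = 39 mL/cmH2O


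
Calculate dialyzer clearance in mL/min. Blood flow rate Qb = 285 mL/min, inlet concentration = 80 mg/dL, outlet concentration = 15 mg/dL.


K = Qb * (Cb_in - Cb_out) / Cb_in
K = 285 * (80 - 15) / 80
K = 231.6 mL/min


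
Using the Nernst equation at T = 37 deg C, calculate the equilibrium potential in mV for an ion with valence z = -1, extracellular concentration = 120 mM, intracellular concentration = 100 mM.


E = (RT/(zF)) * ln(C_out/C_in)
T = 37 + 273.15 = 310.15 K
E = (8.314 * 310.15 / (-1 * 96485)) * ln(120/100)
E = -4.873 mV


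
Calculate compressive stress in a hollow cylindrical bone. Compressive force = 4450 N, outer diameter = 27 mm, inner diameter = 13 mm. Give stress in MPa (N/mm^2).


A = pi*(r_o^2 - r_i^2)
r_o = 13.5 mm, r_i = 6.5 mm
A = 439.823 mm^2
sigma = F/A = 4450 / 439.823
sigma = 10.12 MPa


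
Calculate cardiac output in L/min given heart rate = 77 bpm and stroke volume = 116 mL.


CO = HR * SV
CO = 77 * 116 / 1000
CO = 8.932 L/min


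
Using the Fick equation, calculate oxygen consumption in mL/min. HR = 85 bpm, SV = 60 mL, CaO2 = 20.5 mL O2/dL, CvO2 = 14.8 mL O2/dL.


CO = HR*SV = 85*60/1000 = 5.1 L/min
a-v O2 diff = 20.5 - 14.8 = 5.7 mL/dL
VO2 = CO * (CaO2-CvO2) * 10 dL/L
VO2 = 5.1 * 5.7 * 10
VO2 = 290.7 mL/min


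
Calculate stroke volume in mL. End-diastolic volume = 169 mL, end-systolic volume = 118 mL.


SV = EDV - ESV
SV = 169 - 118
SV = 51 mL


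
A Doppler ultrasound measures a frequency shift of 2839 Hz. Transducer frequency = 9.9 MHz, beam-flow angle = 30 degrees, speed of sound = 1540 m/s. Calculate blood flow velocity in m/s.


v = fd * c / (2 * f0 * cos(theta))
v = 2839 * 1540 / (2 * 9.9000e+06 * cos(30))
v = 0.255 m/s


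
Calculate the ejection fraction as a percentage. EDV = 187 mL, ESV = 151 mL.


SV = EDV - ESV = 187 - 151 = 36 mL
EF = SV/EDV * 100 = 36/187 * 100
EF = 19.25%


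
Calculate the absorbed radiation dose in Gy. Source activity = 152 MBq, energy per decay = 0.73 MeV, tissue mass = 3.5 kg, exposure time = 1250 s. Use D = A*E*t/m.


A = 152 MBq = 1.5200e+08 Bq
E = 0.73 MeV = 1.16946e-13 J
D = A*E*t/m = 1.5200e+08*1.16946e-13*1250/3.5
D = 0.006348 Gy


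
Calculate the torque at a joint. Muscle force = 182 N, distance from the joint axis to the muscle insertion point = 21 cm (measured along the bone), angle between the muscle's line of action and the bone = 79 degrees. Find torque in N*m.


Torque = F * d * sin(theta)   (moment arm = d*sin(theta))
d = 21 cm = 0.21 m
Torque = 182 * 0.21 * sin(79)
Torque = 37.52 N*m


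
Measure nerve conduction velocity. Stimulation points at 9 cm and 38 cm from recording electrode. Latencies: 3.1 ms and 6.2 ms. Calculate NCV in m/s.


Distance = (38 - 9) / 100 = 0.29 m
dt = (6.2 - 3.1) / 1000 = 0.0031 s
NCV = dist / dt = 93.55 m/s


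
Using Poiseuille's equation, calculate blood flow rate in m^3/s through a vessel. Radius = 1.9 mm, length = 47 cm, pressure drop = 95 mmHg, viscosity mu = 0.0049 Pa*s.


Q = pi*r^4*dP / (8*mu*L)
r = 0.0019 m, L = 0.47 m
dP = 95 mmHg = 12665.59 Pa
Q = 2.8145e-05 m^3/s


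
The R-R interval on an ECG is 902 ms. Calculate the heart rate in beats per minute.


HR = 60 / RR_interval(s)
RR = 902 ms = 0.902 s
HR = 60 / 0.902 = 66.52 bpm


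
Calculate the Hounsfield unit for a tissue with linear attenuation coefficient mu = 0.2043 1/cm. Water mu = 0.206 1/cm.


HU = ((mu_tissue - mu_water) / mu_water) * 1000
HU = ((0.2043 - 0.206) / 0.206) * 1000
HU = -8.252


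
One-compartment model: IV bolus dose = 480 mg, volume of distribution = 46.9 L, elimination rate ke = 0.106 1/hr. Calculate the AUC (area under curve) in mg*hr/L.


C0 = Dose/Vd = 480/46.9 = 10.2345 mg/L
AUC = C0/ke = 10.2345/0.106
AUC = 96.55 mg*hr/L


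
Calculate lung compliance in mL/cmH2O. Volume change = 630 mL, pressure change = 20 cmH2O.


C = dV / dP
C = 630 / 20
C = 31.5 mL/cmH2O


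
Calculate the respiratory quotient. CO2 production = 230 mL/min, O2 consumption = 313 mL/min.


RQ = VCO2 / VO2
RQ = 230 / 313
RQ = 0.7348


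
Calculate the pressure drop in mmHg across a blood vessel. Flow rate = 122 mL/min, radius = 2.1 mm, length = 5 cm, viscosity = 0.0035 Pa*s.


dP = 8*mu*L*Q / (pi*r^4)
Q = 122 mL/min = 2.03333e-06 m^3/s
dP = 46.5917 Pa = 46.5917 / 133.322 mmHg = 0.3495 mmHg


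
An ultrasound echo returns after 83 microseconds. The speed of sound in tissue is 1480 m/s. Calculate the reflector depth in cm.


depth = c * t / 2
t = 83 us = 8.3000e-05 s
depth = 1480 * 8.3000e-05 / 2
depth = 0.06142 m = 6.142 cm


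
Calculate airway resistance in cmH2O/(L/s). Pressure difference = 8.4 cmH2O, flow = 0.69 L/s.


R = dP / flow
R = 8.4 / 0.69
R = 12.17 cmH2O/(L/s)


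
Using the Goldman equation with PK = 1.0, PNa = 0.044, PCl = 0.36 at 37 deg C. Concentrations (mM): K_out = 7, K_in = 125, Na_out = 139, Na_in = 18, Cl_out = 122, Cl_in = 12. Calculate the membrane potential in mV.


Vm = (RT/F)*ln((PK*Ko + PNa*Nao + PCl*Cli)/(PK*Ki + PNa*Nai + PCl*Clo))
Numer = 17.436, Denom = 169.712
Vm = -60.82 mV


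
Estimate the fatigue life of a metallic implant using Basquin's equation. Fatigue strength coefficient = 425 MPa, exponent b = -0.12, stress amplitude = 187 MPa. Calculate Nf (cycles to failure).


sigma_a = sigma_f' * (2Nf)^b
2Nf = (sigma_a/sigma_f')^(1/b)
2Nf = (187/425)^(1/-0.12)
2Nf = 935.89623
Nf = 467.9


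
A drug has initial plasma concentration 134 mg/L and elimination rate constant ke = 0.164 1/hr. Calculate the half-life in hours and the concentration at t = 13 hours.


t_half = ln(2) / ke = 0.693147 / 0.164 = 4.227 hr
C(t) = C0 * exp(-ke*t) = 134 * exp(-0.164*13)
C(13) = 15.89 mg/L


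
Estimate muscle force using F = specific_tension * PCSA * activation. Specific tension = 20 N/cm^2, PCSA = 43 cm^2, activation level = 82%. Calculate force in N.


F = sigma * PCSA * activation
F = 20 * 43 * 0.82
F = 705.2 N


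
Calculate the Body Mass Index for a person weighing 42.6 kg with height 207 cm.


BMI = weight / height^2
height = 207 cm = 2.07 m
BMI = 42.6 / 2.07^2
BMI = 9.942 kg/m^2


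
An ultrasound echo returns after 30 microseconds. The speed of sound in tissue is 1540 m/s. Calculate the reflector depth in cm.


depth = c * t / 2
t = 30 us = 3.0000e-05 s
depth = 1540 * 3.0000e-05 / 2
depth = 0.0231 m = 2.31 cm


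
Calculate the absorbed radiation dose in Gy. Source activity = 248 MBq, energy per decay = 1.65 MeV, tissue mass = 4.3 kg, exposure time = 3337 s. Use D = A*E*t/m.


A = 248 MBq = 2.4800e+08 Bq
E = 1.65 MeV = 2.6433e-13 J
D = A*E*t/m = 2.4800e+08*2.6433e-13*3337/4.3
D = 0.05087 Gy


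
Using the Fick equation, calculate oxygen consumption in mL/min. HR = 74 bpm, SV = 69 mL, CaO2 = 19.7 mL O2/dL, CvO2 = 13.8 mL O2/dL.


CO = HR*SV = 74*69/1000 = 5.106 L/min
a-v O2 diff = 19.7 - 13.8 = 5.9 mL/dL
VO2 = CO * (CaO2-CvO2) * 10 dL/L
VO2 = 5.106 * 5.9 * 10
VO2 = 301.3 mL/min


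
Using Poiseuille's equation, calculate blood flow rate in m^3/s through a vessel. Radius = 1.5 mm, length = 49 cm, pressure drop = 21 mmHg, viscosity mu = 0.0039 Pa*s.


Q = pi*r^4*dP / (8*mu*L)
r = 0.0015 m, L = 0.49 m
dP = 21 mmHg = 2799.762 Pa
Q = 2.9126e-06 m^3/s


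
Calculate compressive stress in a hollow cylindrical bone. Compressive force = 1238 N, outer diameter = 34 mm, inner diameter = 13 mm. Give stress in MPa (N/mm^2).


A = pi*(r_o^2 - r_i^2)
r_o = 17 mm, r_i = 6.5 mm
A = 775.188 mm^2
sigma = F/A = 1238 / 775.188
sigma = 1.597 MPa


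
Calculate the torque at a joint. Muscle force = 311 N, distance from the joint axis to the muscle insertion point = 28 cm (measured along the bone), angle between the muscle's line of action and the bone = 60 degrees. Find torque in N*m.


Torque = F * d * sin(theta)   (moment arm = d*sin(theta))
d = 28 cm = 0.28 m
Torque = 311 * 0.28 * sin(60)
Torque = 75.41 N*m


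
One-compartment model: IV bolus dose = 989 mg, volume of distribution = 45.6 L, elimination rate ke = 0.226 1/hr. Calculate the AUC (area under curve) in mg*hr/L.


C0 = Dose/Vd = 989/45.6 = 21.6886 mg/L
AUC = C0/ke = 21.6886/0.226
AUC = 95.97 mg*hr/L


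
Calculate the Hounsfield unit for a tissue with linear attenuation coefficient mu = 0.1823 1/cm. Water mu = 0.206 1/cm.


HU = ((mu_tissue - mu_water) / mu_water) * 1000
HU = ((0.1823 - 0.206) / 0.206) * 1000
HU = -115


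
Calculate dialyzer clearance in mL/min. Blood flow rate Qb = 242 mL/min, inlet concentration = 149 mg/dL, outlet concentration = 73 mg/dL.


K = Qb * (Cb_in - Cb_out) / Cb_in
K = 242 * (149 - 73) / 149
K = 123.4 mL/min


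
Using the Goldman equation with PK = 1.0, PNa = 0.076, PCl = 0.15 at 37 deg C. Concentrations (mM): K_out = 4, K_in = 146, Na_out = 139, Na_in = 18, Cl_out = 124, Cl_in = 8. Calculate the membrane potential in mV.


Vm = (RT/F)*ln((PK*Ko + PNa*Nao + PCl*Cli)/(PK*Ki + PNa*Nai + PCl*Clo))
Numer = 15.764, Denom = 165.968
Vm = -62.91 mV


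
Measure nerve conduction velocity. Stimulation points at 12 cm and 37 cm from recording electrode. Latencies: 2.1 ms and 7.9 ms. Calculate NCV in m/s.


Distance = (37 - 12) / 100 = 0.25 m
dt = (7.9 - 2.1) / 1000 = 0.0058 s
NCV = dist / dt = 43.1 m/s


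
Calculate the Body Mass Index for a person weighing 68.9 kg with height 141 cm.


BMI = weight / height^2
height = 141 cm = 1.41 m
BMI = 68.9 / 1.41^2
BMI = 34.66 kg/m^2


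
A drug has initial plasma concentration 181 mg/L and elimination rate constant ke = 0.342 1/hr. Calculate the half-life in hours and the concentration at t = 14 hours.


t_half = ln(2) / ke = 0.693147 / 0.342 = 2.027 hr
C(t) = C0 * exp(-ke*t) = 181 * exp(-0.342*14)
C(14) = 1.508 mg/L


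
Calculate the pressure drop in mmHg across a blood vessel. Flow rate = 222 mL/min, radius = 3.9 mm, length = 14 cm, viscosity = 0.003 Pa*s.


dP = 8*mu*L*Q / (pi*r^4)
Q = 222 mL/min = 3.7e-06 m^3/s
dP = 17.1054 Pa = 17.1054 / 133.322 mmHg = 0.1283 mmHg


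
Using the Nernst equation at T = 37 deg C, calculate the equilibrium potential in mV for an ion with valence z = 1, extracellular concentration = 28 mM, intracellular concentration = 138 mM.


E = (RT/(zF)) * ln(C_out/C_in)
T = 37 + 273.15 = 310.15 K
E = (8.314 * 310.15 / (1 * 96485)) * ln(28/138)
E = -42.63 mV


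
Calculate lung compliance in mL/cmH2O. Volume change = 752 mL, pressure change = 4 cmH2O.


C = dV / dP
C = 752 / 4
C = 188 mL/cmH2O


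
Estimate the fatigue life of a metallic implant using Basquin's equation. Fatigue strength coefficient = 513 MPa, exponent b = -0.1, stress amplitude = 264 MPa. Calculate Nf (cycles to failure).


sigma_a = sigma_f' * (2Nf)^b
2Nf = (sigma_a/sigma_f')^(1/b)
2Nf = (264/513)^(1/-0.1)
2Nf = 767.59897
Nf = 383.8


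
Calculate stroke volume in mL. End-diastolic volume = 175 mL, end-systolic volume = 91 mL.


SV = EDV - ESV
SV = 175 - 91
SV = 84 mL


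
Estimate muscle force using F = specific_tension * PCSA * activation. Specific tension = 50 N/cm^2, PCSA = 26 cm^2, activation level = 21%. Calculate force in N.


F = sigma * PCSA * activation
F = 50 * 26 * 0.21
F = 273 N


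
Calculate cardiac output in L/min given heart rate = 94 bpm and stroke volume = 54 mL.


CO = HR * SV
CO = 94 * 54 / 1000
CO = 5.076 L/min


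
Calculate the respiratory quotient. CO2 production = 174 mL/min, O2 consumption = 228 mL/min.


RQ = VCO2 / VO2
RQ = 174 / 228
RQ = 0.7632


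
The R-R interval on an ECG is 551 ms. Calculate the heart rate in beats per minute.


HR = 60 / RR_interval(s)
RR = 551 ms = 0.551 s
HR = 60 / 0.551 = 108.9 bpm


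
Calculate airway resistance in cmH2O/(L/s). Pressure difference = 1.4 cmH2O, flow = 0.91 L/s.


R = dP / flow
R = 1.4 / 0.91
R = 1.538 cmH2O/(L/s)


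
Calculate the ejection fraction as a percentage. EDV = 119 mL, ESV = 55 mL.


SV = EDV - ESV = 119 - 55 = 64 mL
EF = SV/EDV * 100 = 64/119 * 100
EF = 53.78%


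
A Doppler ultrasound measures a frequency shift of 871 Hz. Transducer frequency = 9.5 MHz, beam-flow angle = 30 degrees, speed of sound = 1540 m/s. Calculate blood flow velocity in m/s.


v = fd * c / (2 * f0 * cos(theta))
v = 871 * 1540 / (2 * 9.5000e+06 * cos(30))
v = 0.08152 m/s


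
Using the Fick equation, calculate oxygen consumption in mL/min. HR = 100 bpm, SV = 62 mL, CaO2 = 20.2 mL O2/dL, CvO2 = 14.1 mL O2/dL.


CO = HR*SV = 100*62/1000 = 6.2 L/min
a-v O2 diff = 20.2 - 14.1 = 6.1 mL/dL
VO2 = CO * (CaO2-CvO2) * 10 dL/L
VO2 = 6.2 * 6.1 * 10
VO2 = 378.2 mL/min


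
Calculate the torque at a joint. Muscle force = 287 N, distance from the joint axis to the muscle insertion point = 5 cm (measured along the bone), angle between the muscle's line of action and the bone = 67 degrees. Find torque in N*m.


Torque = F * d * sin(theta)   (moment arm = d*sin(theta))
d = 5 cm = 0.05 m
Torque = 287 * 0.05 * sin(67)
Torque = 13.21 N*m


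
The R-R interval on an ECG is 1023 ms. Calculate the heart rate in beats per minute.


HR = 60 / RR_interval(s)
RR = 1023 ms = 1.023 s
HR = 60 / 1.023 = 58.65 bpm


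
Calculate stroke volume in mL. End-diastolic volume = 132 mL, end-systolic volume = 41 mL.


SV = EDV - ESV
SV = 132 - 41
SV = 91 mL


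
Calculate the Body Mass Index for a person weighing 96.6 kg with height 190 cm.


BMI = weight / height^2
height = 190 cm = 1.9 m
BMI = 96.6 / 1.9^2
BMI = 26.76 kg/m^2


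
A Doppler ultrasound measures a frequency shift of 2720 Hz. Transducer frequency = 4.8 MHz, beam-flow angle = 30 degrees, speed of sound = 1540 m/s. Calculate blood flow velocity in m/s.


v = fd * c / (2 * f0 * cos(theta))
v = 2720 * 1540 / (2 * 4.8000e+06 * cos(30))
v = 0.5038 m/s


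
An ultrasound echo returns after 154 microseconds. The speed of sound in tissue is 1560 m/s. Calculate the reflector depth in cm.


depth = c * t / 2
t = 154 us = 1.5400e-04 s
depth = 1560 * 1.5400e-04 / 2
depth = 0.12012 m = 12.012 cm


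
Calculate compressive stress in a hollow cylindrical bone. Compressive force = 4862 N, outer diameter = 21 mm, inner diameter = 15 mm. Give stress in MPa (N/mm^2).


A = pi*(r_o^2 - r_i^2)
r_o = 10.5 mm, r_i = 7.5 mm
A = 169.646 mm^2
sigma = F/A = 4862 / 169.646
sigma = 28.66 MPa


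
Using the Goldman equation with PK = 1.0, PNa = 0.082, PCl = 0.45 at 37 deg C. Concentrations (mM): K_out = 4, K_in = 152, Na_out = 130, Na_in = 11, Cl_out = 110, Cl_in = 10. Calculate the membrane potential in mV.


Vm = (RT/F)*ln((PK*Ko + PNa*Nao + PCl*Cli)/(PK*Ki + PNa*Nai + PCl*Clo))
Numer = 19.16, Denom = 202.402
Vm = -63 mV


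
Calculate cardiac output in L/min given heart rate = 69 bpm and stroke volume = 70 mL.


CO = HR * SV
CO = 69 * 70 / 1000
CO = 4.83 L/min


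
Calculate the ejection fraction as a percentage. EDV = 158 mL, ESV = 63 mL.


SV = EDV - ESV = 158 - 63 = 95 mL
EF = SV/EDV * 100 = 95/158 * 100
EF = 60.13%


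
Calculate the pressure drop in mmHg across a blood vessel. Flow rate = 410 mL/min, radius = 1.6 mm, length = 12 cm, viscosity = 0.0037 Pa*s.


dP = 8*mu*L*Q / (pi*r^4)
Q = 410 mL/min = 6.83333e-06 m^3/s
dP = 1178.9 Pa = 1178.9 / 133.322 mmHg = 8.843 mmHg


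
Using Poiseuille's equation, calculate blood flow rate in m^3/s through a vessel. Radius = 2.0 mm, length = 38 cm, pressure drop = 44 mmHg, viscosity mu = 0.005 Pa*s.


Q = pi*r^4*dP / (8*mu*L)
r = 0.002 m, L = 0.38 m
dP = 44 mmHg = 5866.168 Pa
Q = 1.9399e-05 m^3/s


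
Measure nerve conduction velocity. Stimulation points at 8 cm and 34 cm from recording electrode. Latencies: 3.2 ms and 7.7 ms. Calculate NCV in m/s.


Distance = (34 - 8) / 100 = 0.26 m
dt = (7.7 - 3.2) / 1000 = 0.0045 s
NCV = dist / dt = 57.78 m/s


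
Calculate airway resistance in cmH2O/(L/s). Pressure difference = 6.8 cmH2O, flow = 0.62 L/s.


R = dP / flow
R = 6.8 / 0.62
R = 10.97 cmH2O/(L/s)


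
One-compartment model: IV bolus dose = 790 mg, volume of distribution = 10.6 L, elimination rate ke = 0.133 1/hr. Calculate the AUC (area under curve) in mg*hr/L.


C0 = Dose/Vd = 790/10.6 = 74.5283 mg/L
AUC = C0/ke = 74.5283/0.133
AUC = 560.4 mg*hr/L


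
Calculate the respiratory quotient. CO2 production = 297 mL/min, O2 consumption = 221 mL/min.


RQ = VCO2 / VO2
RQ = 297 / 221
RQ = 1.344


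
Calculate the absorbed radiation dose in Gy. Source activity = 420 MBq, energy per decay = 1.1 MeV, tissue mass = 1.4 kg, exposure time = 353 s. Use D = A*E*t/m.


A = 420 MBq = 4.2000e+08 Bq
E = 1.1 MeV = 1.7622e-13 J
D = A*E*t/m = 4.2000e+08*1.7622e-13*353/1.4
D = 0.01866 Gy


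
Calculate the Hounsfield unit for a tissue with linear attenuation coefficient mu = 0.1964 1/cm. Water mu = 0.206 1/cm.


HU = ((mu_tissue - mu_water) / mu_water) * 1000
HU = ((0.1964 - 0.206) / 0.206) * 1000
HU = -46.6


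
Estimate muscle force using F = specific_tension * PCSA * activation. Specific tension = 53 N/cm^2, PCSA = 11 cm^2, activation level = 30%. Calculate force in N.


F = sigma * PCSA * activation
F = 53 * 11 * 0.3
F = 174.9 N


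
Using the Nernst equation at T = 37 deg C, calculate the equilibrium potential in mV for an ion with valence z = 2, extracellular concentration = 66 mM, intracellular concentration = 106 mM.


E = (RT/(zF)) * ln(C_out/C_in)
T = 37 + 273.15 = 310.15 K
E = (8.314 * 310.15 / (2 * 96485)) * ln(66/106)
E = -6.331 mV


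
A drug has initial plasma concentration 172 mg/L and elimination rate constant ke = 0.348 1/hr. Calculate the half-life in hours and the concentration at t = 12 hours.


t_half = ln(2) / ke = 0.693147 / 0.348 = 1.992 hr
C(t) = C0 * exp(-ke*t) = 172 * exp(-0.348*12)
C(12) = 2.642 mg/L


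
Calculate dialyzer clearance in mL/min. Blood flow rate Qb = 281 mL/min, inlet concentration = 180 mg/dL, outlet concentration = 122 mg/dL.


K = Qb * (Cb_in - Cb_out) / Cb_in
K = 281 * (180 - 122) / 180
K = 90.54 mL/min


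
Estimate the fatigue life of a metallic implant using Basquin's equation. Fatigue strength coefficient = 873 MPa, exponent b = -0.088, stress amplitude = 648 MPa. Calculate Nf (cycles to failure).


sigma_a = sigma_f' * (2Nf)^b
2Nf = (sigma_a/sigma_f')^(1/b)
2Nf = (648/873)^(1/-0.088)
2Nf = 29.573344
Nf = 14.79


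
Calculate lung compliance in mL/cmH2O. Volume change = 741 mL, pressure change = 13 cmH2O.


C = dV / dP
C = 741 / 13
C = 57 mL/cmH2O


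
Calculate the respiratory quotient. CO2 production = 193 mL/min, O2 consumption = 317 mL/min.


RQ = VCO2 / VO2
RQ = 193 / 317
RQ = 0.6088


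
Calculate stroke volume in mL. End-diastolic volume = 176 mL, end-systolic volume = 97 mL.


SV = EDV - ESV
SV = 176 - 97
SV = 79 mL


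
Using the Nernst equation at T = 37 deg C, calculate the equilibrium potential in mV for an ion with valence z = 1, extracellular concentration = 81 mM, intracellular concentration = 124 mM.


E = (RT/(zF)) * ln(C_out/C_in)
T = 37 + 273.15 = 310.15 K
E = (8.314 * 310.15 / (1 * 96485)) * ln(81/124)
E = -11.38 mV


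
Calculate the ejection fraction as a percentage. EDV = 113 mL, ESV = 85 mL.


SV = EDV - ESV = 113 - 85 = 28 mL
EF = SV/EDV * 100 = 28/113 * 100
EF = 24.78%


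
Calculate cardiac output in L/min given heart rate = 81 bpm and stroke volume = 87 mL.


CO = HR * SV
CO = 81 * 87 / 1000
CO = 7.047 L/min


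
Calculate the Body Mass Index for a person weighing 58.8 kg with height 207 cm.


BMI = weight / height^2
height = 207 cm = 2.07 m
BMI = 58.8 / 2.07^2
BMI = 13.72 kg/m^2
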